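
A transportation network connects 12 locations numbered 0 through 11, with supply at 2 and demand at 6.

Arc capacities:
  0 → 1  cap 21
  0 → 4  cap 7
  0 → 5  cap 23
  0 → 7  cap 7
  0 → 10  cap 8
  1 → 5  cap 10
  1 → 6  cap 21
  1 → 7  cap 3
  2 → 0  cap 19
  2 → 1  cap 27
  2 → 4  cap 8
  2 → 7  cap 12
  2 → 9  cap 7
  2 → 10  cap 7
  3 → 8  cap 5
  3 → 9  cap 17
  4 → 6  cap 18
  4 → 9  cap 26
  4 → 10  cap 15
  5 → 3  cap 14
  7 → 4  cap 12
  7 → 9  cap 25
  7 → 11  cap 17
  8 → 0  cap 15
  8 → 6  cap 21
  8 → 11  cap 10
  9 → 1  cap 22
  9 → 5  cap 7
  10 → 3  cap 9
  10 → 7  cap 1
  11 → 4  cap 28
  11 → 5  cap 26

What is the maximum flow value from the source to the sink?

Maximum flow value: 44

augment #1: 2→1→6 bottleneck 21, total now 21
augment #2: 2→4→6 bottleneck 8, total now 29
augment #3: 2→0→4→6 bottleneck 7, total now 36
augment #4: 2→7→4→6 bottleneck 3, total now 39
augment #5: 2→10→3→8→6 bottleneck 5, total now 44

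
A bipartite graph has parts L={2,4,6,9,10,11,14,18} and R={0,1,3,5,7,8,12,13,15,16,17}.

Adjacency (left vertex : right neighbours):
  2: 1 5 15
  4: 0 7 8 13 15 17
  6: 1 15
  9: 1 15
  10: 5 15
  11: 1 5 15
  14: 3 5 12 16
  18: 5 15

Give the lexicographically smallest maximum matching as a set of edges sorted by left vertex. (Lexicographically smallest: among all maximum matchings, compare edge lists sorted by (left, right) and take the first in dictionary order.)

|M| = 5 (so the lex-smallest maximum matching has 5 edges)
process left vertices in ascending order; for each, take the smallest-labelled available neighbour that still permits 5 edges overall, or leave it unmatched if none does
lex-smallest matching: {2-1, 4-0, 6-15, 10-5, 14-3}

Lex-smallest maximum matching: {(2,1), (4,0), (6,15), (10,5), (14,3)}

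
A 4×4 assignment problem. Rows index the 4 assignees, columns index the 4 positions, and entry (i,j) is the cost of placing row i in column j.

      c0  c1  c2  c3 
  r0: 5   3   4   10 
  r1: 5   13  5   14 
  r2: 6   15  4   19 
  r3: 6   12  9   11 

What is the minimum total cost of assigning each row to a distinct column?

Minimum assignment cost: 23

optimal assignment: row0→col1 (cost 3), row1→col0 (cost 5), row2→col2 (cost 4), row3→col3 (cost 11)
total = 3 + 5 + 4 + 11 = 23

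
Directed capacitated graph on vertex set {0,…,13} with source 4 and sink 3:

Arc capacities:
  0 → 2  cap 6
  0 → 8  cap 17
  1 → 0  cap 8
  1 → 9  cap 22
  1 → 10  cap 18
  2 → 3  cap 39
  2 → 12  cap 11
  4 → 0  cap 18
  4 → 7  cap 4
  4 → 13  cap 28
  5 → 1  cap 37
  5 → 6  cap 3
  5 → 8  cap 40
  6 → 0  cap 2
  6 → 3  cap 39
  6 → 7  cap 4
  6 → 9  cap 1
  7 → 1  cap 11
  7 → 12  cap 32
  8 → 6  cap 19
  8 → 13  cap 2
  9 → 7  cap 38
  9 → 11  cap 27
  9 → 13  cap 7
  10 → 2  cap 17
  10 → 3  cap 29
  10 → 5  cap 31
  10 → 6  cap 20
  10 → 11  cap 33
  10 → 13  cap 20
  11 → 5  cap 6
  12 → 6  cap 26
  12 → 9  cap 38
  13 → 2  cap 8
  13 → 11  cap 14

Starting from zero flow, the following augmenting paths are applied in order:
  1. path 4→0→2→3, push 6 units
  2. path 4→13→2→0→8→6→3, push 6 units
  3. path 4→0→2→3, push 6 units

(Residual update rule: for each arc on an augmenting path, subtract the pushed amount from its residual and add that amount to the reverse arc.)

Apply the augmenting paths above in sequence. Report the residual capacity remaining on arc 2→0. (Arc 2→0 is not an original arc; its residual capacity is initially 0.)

Residual capacity of (2,0): 6

after path 1 (4→0→2→3, push 6): res(2,0)=6
after path 2 (4→13→2→0→8→6→3, push 6): res(2,0)=0
after path 3 (4→0→2→3, push 6): res(2,0)=6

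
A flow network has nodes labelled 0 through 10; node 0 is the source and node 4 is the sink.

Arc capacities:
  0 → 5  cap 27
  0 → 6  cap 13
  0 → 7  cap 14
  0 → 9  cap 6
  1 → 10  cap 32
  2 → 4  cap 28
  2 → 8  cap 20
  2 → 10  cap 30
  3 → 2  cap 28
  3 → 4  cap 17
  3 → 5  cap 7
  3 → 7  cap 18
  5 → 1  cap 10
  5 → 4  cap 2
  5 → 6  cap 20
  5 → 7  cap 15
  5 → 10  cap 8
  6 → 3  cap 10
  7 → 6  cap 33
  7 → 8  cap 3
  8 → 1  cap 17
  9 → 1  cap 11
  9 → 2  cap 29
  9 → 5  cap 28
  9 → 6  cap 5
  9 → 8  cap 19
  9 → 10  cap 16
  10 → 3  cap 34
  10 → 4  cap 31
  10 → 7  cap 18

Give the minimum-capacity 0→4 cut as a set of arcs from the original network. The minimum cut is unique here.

augment #1: 0→5→4 push 2
augment #2: 0→5→10→4 push 8
augment #3: 0→6→3→4 push 10
augment #4: 0→9→2→4 push 6
augment #5: 0→5→1→10→4 push 10
augment #6: 0→7→8→1→10→4 push 3
max flow = 39; residual-reachable set from 0 gives S-side
cut edges (S→T): {(0,9), (5,1), (5,4), (5,10), (6,3), (7,8)} total cap 39

Min-cut arcs: {(0,9), (5,1), (5,4), (5,10), (6,3), (7,8)} (total capacity 39)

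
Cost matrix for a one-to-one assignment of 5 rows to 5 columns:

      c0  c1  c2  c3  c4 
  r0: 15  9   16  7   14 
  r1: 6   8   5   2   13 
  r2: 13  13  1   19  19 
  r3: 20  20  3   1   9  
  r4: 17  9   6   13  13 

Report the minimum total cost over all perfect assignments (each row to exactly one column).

optimal assignment: row0→col1 (cost 9), row1→col0 (cost 6), row2→col2 (cost 1), row3→col3 (cost 1), row4→col4 (cost 13)
total = 9 + 6 + 1 + 1 + 13 = 30

Minimum assignment cost: 30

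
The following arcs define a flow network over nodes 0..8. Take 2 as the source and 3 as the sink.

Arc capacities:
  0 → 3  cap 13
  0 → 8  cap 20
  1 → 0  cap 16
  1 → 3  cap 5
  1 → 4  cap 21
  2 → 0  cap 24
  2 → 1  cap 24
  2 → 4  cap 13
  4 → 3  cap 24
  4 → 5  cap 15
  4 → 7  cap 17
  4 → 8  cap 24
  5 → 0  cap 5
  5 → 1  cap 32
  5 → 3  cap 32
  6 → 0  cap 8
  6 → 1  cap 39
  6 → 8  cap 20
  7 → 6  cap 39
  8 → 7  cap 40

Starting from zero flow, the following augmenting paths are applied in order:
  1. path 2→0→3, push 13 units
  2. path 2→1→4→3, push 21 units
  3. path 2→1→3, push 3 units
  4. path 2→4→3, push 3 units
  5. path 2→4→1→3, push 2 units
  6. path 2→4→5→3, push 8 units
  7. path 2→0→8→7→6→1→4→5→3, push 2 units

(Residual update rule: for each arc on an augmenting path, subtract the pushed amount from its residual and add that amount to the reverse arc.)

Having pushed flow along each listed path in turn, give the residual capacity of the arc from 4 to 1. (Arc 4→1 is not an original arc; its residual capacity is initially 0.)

Residual capacity of (4,1): 21

after path 1 (2→0→3, push 13): res(4,1)=0
after path 2 (2→1→4→3, push 21): res(4,1)=21
after path 3 (2→1→3, push 3): res(4,1)=21
after path 4 (2→4→3, push 3): res(4,1)=21
after path 5 (2→4→1→3, push 2): res(4,1)=19
after path 6 (2→4→5→3, push 8): res(4,1)=19
after path 7 (2→0→8→7→6→1→4→5→3, push 2): res(4,1)=21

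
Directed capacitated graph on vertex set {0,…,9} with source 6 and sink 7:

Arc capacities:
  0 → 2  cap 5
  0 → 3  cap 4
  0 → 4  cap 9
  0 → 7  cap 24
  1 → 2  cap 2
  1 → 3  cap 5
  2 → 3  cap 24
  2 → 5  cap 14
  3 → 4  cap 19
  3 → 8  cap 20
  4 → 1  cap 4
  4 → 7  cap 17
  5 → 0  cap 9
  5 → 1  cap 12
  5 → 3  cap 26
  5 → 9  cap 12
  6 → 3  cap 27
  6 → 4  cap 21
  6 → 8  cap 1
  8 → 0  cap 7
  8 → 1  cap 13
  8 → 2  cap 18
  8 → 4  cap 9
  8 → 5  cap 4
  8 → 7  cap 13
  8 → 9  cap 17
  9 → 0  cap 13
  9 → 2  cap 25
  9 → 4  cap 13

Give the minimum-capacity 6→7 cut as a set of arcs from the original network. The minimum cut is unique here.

augment #1: 6→4→7 push 17
augment #2: 6→8→7 push 1
augment #3: 6→3→8→7 push 12
augment #4: 6→3→8→0→7 push 7
augment #5: 6→3→8→5→0→7 push 1
augment #6: 6→4→1→2→5→0→7 push 2
max flow = 40; residual-reachable set from 6 gives S-side
cut edges (S→T): {(1,2), (3,8), (4,7), (6,8)} total cap 40

Min-cut arcs: {(1,2), (3,8), (4,7), (6,8)} (total capacity 40)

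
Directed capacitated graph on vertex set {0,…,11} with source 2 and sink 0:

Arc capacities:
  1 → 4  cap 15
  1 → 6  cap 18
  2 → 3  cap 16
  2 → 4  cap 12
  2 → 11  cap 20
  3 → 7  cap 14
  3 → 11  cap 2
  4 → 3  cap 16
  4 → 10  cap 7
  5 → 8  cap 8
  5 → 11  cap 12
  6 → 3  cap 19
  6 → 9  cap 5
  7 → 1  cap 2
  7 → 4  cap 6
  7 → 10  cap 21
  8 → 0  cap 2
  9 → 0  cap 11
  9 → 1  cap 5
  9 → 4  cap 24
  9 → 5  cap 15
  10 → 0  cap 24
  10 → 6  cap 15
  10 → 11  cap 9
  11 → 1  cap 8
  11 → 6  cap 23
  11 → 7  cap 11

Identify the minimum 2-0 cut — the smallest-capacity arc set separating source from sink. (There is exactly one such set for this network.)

augment #1: 2→4→10→0 push 7
augment #2: 2→3→7→10→0 push 14
augment #3: 2→11→6→9→0 push 5
augment #4: 2→11→7→10→0 push 3
max flow = 29; residual-reachable set from 2 gives S-side
cut edges (S→T): {(6,9), (10,0)} total cap 29

Min-cut arcs: {(6,9), (10,0)} (total capacity 29)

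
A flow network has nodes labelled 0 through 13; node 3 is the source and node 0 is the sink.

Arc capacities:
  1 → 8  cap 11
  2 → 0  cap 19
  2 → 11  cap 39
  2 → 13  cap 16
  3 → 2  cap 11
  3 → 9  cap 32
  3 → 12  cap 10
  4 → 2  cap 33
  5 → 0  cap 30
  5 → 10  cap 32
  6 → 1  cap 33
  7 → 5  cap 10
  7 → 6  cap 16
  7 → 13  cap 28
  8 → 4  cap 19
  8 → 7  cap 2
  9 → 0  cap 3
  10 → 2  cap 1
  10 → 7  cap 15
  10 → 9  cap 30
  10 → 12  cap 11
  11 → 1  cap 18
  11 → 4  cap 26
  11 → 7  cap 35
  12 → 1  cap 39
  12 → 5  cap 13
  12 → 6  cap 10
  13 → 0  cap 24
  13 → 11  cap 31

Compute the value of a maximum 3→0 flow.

augment #1: 3→2→0 bottleneck 11, total now 11
augment #2: 3→9→0 bottleneck 3, total now 14
augment #3: 3→12→5→0 bottleneck 10, total now 24

Maximum flow value: 24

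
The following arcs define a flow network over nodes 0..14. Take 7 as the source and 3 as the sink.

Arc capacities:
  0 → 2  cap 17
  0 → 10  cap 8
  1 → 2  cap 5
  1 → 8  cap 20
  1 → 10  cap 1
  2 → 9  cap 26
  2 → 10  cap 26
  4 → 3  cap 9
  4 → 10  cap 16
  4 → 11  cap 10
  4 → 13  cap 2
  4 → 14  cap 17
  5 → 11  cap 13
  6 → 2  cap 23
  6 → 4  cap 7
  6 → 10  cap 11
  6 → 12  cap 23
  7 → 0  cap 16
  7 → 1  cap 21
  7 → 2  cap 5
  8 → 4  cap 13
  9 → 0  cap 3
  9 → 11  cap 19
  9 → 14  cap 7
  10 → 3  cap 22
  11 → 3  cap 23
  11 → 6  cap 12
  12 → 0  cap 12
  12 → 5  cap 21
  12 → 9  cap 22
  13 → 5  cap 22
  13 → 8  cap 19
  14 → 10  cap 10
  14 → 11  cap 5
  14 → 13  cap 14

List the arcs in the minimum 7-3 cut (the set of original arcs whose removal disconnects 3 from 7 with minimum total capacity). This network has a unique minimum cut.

augment #1: 7→0→10→3 push 8
augment #2: 7→1→10→3 push 1
augment #3: 7→2→10→3 push 5
augment #4: 7→0→2→10→3 push 8
augment #5: 7→1→8→4→3 push 9
augment #6: 7→1→2→9→11→3 push 5
augment #7: 7→1→8→4→11→3 push 4
max flow = 40; residual-reachable set from 7 gives S-side
cut edges (S→T): {(1,2), (1,10), (7,0), (7,2), (8,4)} total cap 40

Min-cut arcs: {(1,2), (1,10), (7,0), (7,2), (8,4)} (total capacity 40)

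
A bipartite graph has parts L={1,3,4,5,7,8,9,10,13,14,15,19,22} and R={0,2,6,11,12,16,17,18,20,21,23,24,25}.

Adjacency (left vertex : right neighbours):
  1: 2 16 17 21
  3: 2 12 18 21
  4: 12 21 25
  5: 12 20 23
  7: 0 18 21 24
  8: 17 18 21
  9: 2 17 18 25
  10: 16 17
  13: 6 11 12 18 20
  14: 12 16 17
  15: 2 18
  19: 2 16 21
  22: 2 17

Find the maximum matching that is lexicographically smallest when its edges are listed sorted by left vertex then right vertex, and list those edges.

Lex-smallest maximum matching: {(1,2), (3,12), (4,21), (5,20), (7,0), (8,17), (9,25), (10,16), (13,6), (15,18)}

|M| = 10 (so the lex-smallest maximum matching has 10 edges)
process left vertices in ascending order; for each, take the smallest-labelled available neighbour that still permits 10 edges overall, or leave it unmatched if none does
lex-smallest matching: {1-2, 3-12, 4-21, 5-20, 7-0, 8-17, 9-25, 10-16, 13-6, 15-18}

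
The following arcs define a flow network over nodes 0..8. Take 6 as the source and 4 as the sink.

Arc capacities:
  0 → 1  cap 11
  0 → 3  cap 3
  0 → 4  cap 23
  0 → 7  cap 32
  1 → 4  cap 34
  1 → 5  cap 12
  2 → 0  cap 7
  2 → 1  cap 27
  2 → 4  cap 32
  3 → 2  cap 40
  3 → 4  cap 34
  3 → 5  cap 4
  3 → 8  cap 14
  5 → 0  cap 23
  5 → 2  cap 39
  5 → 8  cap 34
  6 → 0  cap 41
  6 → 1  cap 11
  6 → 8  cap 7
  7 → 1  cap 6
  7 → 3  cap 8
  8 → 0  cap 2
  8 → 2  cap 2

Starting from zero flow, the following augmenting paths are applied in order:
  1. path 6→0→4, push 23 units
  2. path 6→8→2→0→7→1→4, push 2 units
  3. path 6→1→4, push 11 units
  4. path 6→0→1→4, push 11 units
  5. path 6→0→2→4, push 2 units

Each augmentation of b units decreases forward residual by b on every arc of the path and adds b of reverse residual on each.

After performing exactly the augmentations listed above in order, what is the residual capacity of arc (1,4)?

Residual capacity of (1,4): 10

after path 1 (6→0→4, push 23): res(1,4)=34
after path 2 (6→8→2→0→7→1→4, push 2): res(1,4)=32
after path 3 (6→1→4, push 11): res(1,4)=21
after path 4 (6→0→1→4, push 11): res(1,4)=10
after path 5 (6→0→2→4, push 2): res(1,4)=10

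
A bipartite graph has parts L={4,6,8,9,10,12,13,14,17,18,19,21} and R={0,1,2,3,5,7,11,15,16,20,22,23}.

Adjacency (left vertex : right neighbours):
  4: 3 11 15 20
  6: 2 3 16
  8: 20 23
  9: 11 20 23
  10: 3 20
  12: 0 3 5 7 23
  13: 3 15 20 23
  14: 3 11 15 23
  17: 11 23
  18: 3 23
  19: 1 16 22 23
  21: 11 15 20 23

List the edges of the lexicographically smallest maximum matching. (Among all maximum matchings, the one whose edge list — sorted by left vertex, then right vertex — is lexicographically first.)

|M| = 8 (so the lex-smallest maximum matching has 8 edges)
process left vertices in ascending order; for each, take the smallest-labelled available neighbour that still permits 8 edges overall, or leave it unmatched if none does
lex-smallest matching: {4-3, 6-2, 8-20, 9-11, 12-0, 13-15, 14-23, 19-1}

Lex-smallest maximum matching: {(4,3), (6,2), (8,20), (9,11), (12,0), (13,15), (14,23), (19,1)}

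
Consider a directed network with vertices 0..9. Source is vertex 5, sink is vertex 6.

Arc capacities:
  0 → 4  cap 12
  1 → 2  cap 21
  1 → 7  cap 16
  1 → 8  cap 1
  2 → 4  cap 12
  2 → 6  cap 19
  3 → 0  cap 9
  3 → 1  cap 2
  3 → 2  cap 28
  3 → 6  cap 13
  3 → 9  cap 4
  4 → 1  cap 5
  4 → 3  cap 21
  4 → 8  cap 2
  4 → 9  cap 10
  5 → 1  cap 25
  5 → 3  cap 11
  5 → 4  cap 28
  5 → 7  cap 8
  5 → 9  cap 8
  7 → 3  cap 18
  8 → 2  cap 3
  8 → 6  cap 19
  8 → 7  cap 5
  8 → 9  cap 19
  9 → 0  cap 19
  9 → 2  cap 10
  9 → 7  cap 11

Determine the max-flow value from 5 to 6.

Maximum flow value: 35

augment #1: 5→3→6 bottleneck 11, total now 11
augment #2: 5→1→2→6 bottleneck 19, total now 30
augment #3: 5→1→8→6 bottleneck 1, total now 31
augment #4: 5→4→3→6 bottleneck 2, total now 33
augment #5: 5→4→8→6 bottleneck 2, total now 35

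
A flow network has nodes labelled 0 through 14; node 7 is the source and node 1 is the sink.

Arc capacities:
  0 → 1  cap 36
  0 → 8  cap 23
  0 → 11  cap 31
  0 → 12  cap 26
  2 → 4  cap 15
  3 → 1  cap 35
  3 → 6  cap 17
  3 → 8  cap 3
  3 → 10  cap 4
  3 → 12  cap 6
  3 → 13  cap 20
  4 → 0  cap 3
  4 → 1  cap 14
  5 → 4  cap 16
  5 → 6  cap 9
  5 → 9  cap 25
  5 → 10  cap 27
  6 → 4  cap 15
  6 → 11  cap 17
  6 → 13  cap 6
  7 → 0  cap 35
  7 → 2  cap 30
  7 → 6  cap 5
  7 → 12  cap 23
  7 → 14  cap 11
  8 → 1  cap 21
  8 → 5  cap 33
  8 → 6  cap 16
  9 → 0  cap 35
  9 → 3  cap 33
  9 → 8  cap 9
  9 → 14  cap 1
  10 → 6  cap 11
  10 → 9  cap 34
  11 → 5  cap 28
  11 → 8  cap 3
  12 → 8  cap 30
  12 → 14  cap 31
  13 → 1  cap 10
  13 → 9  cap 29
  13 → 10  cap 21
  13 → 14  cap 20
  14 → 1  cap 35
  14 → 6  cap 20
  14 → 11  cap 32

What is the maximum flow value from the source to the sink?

augment #1: 7→0→1 bottleneck 35, total now 35
augment #2: 7→14→1 bottleneck 11, total now 46
augment #3: 7→2→4→1 bottleneck 14, total now 60
augment #4: 7→6→13→1 bottleneck 5, total now 65
augment #5: 7→12→8→1 bottleneck 21, total now 86
augment #6: 7→12→14→1 bottleneck 2, total now 88
augment #7: 7→2→4→0→1 bottleneck 1, total now 89

Maximum flow value: 89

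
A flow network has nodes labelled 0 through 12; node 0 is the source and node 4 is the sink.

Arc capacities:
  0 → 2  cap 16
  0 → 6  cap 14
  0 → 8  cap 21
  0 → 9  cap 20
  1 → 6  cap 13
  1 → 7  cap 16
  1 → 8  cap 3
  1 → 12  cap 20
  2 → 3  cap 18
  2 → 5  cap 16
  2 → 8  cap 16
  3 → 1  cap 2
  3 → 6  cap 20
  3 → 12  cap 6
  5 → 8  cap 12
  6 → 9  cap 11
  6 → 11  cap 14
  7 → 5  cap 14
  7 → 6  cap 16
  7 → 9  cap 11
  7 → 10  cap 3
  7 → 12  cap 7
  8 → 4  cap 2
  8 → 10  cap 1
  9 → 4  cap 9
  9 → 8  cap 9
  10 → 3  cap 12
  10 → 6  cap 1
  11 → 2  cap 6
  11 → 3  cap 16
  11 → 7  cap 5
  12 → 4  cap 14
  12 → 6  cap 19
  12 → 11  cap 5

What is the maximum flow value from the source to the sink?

augment #1: 0→8→4 bottleneck 2, total now 2
augment #2: 0→9→4 bottleneck 9, total now 11
augment #3: 0→2→3→12→4 bottleneck 6, total now 17
augment #4: 0→2→3→1→12→4 bottleneck 2, total now 19
augment #5: 0→6→11→7→12→4 bottleneck 5, total now 24

Maximum flow value: 24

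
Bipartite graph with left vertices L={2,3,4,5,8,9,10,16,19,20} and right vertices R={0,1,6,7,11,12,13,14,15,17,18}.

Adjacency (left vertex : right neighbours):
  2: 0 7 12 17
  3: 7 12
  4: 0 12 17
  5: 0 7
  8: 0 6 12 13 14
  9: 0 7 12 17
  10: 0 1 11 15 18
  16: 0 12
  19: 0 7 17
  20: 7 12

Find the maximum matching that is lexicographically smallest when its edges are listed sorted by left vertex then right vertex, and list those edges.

|M| = 6 (so the lex-smallest maximum matching has 6 edges)
process left vertices in ascending order; for each, take the smallest-labelled available neighbour that still permits 6 edges overall, or leave it unmatched if none does
lex-smallest matching: {2-0, 3-7, 4-12, 8-6, 9-17, 10-1}

Lex-smallest maximum matching: {(2,0), (3,7), (4,12), (8,6), (9,17), (10,1)}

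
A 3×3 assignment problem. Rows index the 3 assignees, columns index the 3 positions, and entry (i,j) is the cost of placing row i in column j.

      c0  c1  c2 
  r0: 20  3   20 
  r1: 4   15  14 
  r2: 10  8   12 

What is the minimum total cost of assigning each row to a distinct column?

optimal assignment: row0→col1 (cost 3), row1→col0 (cost 4), row2→col2 (cost 12)
total = 3 + 4 + 12 = 19

Minimum assignment cost: 19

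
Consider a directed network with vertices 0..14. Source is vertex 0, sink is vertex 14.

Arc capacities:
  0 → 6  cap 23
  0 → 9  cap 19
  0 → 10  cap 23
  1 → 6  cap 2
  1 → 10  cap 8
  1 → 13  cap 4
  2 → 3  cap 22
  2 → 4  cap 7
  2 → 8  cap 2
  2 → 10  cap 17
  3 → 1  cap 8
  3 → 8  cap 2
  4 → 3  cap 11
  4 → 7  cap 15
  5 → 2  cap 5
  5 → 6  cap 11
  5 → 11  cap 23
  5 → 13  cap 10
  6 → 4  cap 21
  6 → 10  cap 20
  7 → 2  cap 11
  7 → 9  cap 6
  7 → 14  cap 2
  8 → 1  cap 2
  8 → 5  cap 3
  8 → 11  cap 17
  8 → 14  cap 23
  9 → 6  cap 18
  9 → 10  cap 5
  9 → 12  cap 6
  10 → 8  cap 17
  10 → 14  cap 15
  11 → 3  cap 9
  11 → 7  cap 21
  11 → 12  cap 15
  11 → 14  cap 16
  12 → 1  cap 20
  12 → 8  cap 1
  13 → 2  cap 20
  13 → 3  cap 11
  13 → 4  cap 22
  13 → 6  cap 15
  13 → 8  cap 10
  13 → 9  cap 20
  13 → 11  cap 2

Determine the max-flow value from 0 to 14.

augment #1: 0→10→14 bottleneck 15, total now 15
augment #2: 0→10→8→14 bottleneck 8, total now 23
augment #3: 0→6→4→7→14 bottleneck 2, total now 25
augment #4: 0→6→10→8→14 bottleneck 9, total now 34
augment #5: 0→9→12→8→14 bottleneck 1, total now 35
augment #6: 0→6→4→3→8→14 bottleneck 2, total now 37
augment #7: 0→6→4→7→2→8→14 bottleneck 2, total now 39
augment #8: 0→9→12→1→13→8→14 bottleneck 1, total now 40
augment #9: 0→9→12→1→13→11→14 bottleneck 2, total now 42
augment #10: 0→9→12→1→13→8→11→14 bottleneck 1, total now 43

Maximum flow value: 43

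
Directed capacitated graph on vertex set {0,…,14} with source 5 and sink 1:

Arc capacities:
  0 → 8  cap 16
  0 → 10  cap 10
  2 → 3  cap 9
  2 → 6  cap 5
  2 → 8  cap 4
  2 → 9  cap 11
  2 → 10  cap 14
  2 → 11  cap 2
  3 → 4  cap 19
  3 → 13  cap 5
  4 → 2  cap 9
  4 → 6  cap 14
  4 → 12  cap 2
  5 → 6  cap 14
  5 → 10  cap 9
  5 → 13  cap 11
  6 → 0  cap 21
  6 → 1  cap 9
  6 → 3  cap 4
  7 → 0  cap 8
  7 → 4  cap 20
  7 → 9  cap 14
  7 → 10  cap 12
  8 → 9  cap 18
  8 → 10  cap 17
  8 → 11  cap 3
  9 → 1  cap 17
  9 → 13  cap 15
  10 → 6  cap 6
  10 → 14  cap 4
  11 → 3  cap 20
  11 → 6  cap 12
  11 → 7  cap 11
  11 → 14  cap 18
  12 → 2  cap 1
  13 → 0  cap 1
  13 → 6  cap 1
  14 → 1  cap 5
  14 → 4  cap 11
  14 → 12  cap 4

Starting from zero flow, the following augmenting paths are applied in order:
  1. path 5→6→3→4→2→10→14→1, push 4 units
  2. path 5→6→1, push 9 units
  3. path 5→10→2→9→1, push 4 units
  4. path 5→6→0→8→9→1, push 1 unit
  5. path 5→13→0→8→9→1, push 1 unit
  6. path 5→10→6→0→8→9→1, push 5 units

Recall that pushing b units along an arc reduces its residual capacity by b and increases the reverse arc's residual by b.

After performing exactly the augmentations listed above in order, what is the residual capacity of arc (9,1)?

Residual capacity of (9,1): 6

after path 1 (5→6→3→4→2→10→14→1, push 4): res(9,1)=17
after path 2 (5→6→1, push 9): res(9,1)=17
after path 3 (5→10→2→9→1, push 4): res(9,1)=13
after path 4 (5→6→0→8→9→1, push 1): res(9,1)=12
after path 5 (5→13→0→8→9→1, push 1): res(9,1)=11
after path 6 (5→10→6→0→8→9→1, push 5): res(9,1)=6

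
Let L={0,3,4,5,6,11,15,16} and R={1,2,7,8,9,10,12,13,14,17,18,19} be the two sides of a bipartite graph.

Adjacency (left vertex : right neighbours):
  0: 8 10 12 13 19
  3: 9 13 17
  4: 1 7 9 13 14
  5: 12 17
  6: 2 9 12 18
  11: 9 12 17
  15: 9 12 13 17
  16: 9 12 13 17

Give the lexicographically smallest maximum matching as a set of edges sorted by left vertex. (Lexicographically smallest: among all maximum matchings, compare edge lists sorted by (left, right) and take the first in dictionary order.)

Lex-smallest maximum matching: {(0,8), (3,9), (4,1), (5,12), (6,2), (11,17), (15,13)}

|M| = 7 (so the lex-smallest maximum matching has 7 edges)
process left vertices in ascending order; for each, take the smallest-labelled available neighbour that still permits 7 edges overall, or leave it unmatched if none does
lex-smallest matching: {0-8, 3-9, 4-1, 5-12, 6-2, 11-17, 15-13}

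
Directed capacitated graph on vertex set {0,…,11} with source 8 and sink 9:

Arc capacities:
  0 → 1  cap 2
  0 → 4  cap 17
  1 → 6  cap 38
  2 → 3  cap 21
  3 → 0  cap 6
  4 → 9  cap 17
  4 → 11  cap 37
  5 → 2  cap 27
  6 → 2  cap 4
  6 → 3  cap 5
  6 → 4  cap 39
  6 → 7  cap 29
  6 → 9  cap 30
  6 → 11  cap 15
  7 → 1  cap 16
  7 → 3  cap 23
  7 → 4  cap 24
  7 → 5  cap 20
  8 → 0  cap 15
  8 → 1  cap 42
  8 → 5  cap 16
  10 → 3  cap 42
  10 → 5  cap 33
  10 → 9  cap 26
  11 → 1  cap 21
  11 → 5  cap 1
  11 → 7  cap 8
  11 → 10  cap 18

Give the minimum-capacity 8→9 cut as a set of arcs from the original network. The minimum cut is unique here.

Min-cut arcs: {(0,4), (1,6)} (total capacity 55)

augment #1: 8→0→4→9 push 15
augment #2: 8→1→6→9 push 30
augment #3: 8→1→6→4→9 push 2
augment #4: 8→1→6→11→10→9 push 6
augment #5: 8→5→2→3→0→4→11→10→9 push 2
max flow = 55; residual-reachable set from 8 gives S-side
cut edges (S→T): {(0,4), (1,6)} total cap 55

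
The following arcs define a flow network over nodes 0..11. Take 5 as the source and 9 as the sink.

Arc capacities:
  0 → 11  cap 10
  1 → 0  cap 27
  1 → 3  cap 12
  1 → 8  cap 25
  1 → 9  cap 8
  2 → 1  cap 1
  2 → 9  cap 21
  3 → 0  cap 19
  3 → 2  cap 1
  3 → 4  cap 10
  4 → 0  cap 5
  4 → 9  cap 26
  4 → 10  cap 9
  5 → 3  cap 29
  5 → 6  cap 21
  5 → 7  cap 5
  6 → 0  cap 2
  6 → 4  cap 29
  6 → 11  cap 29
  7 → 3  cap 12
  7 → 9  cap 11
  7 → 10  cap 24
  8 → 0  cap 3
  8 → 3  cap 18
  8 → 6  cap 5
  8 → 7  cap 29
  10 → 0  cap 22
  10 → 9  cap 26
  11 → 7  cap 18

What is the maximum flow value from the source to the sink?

Maximum flow value: 47

augment #1: 5→7→9 bottleneck 5, total now 5
augment #2: 5→3→2→9 bottleneck 1, total now 6
augment #3: 5→3→4→9 bottleneck 10, total now 16
augment #4: 5→6→4→9 bottleneck 16, total now 32
augment #5: 5→6→4→10→9 bottleneck 5, total now 37
augment #6: 5→3→0→11→7→9 bottleneck 6, total now 43
augment #7: 5→3→0→11→7→10→9 bottleneck 4, total now 47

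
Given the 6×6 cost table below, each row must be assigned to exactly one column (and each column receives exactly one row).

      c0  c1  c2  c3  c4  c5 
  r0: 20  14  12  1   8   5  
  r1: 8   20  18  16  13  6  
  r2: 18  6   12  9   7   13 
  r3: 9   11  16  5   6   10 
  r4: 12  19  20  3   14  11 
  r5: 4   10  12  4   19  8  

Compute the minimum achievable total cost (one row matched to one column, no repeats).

optimal assignment: row0→col2 (cost 12), row1→col5 (cost 6), row2→col1 (cost 6), row3→col4 (cost 6), row4→col3 (cost 3), row5→col0 (cost 4)
total = 12 + 6 + 6 + 6 + 3 + 4 = 37

Minimum assignment cost: 37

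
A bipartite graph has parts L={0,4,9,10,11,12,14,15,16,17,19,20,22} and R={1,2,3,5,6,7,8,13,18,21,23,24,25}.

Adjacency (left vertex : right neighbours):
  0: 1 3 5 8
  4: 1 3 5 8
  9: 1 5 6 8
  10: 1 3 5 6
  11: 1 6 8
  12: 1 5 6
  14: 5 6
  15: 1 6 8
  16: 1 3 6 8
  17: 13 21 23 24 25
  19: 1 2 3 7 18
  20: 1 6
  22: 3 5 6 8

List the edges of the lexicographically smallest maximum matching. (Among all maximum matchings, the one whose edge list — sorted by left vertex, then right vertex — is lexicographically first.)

|M| = 7 (so the lex-smallest maximum matching has 7 edges)
process left vertices in ascending order; for each, take the smallest-labelled available neighbour that still permits 7 edges overall, or leave it unmatched if none does
lex-smallest matching: {0-1, 4-3, 9-5, 10-6, 11-8, 17-13, 19-2}

Lex-smallest maximum matching: {(0,1), (4,3), (9,5), (10,6), (11,8), (17,13), (19,2)}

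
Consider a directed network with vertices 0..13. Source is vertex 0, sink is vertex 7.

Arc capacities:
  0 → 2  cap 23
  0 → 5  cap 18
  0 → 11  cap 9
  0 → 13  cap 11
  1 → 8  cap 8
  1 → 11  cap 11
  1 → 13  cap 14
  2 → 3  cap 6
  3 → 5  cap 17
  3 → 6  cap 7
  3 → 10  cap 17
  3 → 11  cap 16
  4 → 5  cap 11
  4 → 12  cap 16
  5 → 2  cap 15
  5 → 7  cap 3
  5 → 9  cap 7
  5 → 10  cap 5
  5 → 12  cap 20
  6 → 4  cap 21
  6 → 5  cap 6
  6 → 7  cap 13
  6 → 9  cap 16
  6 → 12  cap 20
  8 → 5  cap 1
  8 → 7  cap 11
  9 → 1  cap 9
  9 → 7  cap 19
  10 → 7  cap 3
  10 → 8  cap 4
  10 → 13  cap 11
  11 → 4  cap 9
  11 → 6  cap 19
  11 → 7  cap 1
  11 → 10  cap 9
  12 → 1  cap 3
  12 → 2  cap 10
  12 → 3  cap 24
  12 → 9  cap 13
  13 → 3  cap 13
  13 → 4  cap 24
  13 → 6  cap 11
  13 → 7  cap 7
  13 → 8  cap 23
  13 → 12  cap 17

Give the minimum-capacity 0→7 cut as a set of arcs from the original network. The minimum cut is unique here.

augment #1: 0→5→7 push 3
augment #2: 0→11→7 push 1
augment #3: 0→13→7 push 7
augment #4: 0→5→9→7 push 7
augment #5: 0→5→10→7 push 3
augment #6: 0→11→6→7 push 8
augment #7: 0→13→6→7 push 4
augment #8: 0→2→3→6→7 push 1
augment #9: 0→5→10→8→7 push 2
augment #10: 0→5→12→9→7 push 3
augment #11: 0→2→3→6→9→7 push 5
max flow = 44; residual-reachable set from 0 gives S-side
cut edges (S→T): {(0,5), (0,11), (0,13), (2,3)} total cap 44

Min-cut arcs: {(0,5), (0,11), (0,13), (2,3)} (total capacity 44)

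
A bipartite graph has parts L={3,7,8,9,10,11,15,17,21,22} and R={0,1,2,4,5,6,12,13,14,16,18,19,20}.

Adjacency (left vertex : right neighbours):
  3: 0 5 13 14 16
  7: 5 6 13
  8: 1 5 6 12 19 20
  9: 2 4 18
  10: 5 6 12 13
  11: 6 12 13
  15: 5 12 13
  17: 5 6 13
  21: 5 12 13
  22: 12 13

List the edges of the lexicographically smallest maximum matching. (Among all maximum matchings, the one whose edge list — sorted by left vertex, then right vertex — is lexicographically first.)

|M| = 7 (so the lex-smallest maximum matching has 7 edges)
process left vertices in ascending order; for each, take the smallest-labelled available neighbour that still permits 7 edges overall, or leave it unmatched if none does
lex-smallest matching: {3-0, 7-5, 8-1, 9-2, 10-6, 11-12, 15-13}

Lex-smallest maximum matching: {(3,0), (7,5), (8,1), (9,2), (10,6), (11,12), (15,13)}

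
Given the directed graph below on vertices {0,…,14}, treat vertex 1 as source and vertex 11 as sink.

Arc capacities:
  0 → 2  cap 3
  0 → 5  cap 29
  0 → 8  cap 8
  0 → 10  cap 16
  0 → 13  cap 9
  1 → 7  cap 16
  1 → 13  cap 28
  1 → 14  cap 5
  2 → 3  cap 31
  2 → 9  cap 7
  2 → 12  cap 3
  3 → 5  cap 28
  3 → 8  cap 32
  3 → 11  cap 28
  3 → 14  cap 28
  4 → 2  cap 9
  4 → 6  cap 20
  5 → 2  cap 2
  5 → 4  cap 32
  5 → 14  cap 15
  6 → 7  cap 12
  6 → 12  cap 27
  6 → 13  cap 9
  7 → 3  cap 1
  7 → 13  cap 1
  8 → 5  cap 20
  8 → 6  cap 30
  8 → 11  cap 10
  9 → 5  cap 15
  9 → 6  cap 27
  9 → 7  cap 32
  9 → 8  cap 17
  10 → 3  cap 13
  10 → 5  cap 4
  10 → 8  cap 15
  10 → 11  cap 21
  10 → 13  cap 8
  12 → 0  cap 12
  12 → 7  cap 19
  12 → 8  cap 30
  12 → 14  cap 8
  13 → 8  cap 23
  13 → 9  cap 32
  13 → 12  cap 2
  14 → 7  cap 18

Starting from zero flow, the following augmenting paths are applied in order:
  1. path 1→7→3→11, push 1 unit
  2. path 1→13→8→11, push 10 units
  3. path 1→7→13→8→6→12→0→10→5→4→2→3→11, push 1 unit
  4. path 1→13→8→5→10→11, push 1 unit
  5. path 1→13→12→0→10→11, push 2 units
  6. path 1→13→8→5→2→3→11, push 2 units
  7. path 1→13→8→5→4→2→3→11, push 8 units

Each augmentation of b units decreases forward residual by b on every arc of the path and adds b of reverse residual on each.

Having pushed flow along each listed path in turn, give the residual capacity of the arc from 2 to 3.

after path 1 (1→7→3→11, push 1): res(2,3)=31
after path 2 (1→13→8→11, push 10): res(2,3)=31
after path 3 (1→7→13→8→6→12→0→10→5→4→2→3→11, push 1): res(2,3)=30
after path 4 (1→13→8→5→10→11, push 1): res(2,3)=30
after path 5 (1→13→12→0→10→11, push 2): res(2,3)=30
after path 6 (1→13→8→5→2→3→11, push 2): res(2,3)=28
after path 7 (1→13→8→5→4→2→3→11, push 8): res(2,3)=20

Residual capacity of (2,3): 20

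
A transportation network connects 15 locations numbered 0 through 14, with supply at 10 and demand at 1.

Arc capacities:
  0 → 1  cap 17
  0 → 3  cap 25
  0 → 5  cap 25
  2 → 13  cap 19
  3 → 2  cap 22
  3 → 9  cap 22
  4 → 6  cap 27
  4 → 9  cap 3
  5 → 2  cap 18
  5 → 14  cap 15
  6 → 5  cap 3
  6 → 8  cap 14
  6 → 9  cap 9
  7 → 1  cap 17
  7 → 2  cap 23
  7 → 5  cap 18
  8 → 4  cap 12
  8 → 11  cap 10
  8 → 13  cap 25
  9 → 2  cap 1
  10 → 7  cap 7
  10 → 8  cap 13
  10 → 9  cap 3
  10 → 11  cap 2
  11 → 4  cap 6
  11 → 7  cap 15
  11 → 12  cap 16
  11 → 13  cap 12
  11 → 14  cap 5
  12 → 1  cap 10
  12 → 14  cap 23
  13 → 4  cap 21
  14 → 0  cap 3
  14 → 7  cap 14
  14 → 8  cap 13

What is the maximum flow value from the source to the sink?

augment #1: 10→7→1 bottleneck 7, total now 7
augment #2: 10→11→7→1 bottleneck 2, total now 9
augment #3: 10→8→11→7→1 bottleneck 8, total now 17
augment #4: 10→8→11→12→1 bottleneck 2, total now 19
augment #5: 10→8→4→6→5→14→0→1 bottleneck 3, total now 22

Maximum flow value: 22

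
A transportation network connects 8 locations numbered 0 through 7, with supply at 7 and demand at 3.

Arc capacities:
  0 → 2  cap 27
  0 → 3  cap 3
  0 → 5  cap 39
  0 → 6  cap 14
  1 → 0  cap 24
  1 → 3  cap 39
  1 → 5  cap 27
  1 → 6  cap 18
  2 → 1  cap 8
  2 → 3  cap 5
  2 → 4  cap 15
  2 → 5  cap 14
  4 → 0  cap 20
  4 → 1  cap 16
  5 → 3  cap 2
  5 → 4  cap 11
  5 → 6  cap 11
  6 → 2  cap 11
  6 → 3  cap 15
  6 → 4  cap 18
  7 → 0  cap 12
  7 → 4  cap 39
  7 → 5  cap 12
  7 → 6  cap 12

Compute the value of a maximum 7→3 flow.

augment #1: 7→0→3 bottleneck 3, total now 3
augment #2: 7→5→3 bottleneck 2, total now 5
augment #3: 7→6→3 bottleneck 12, total now 17
augment #4: 7→0→2→3 bottleneck 5, total now 22
augment #5: 7→0→6→3 bottleneck 3, total now 25
augment #6: 7→4→1→3 bottleneck 16, total now 41
augment #7: 7→0→2→1→3 bottleneck 1, total now 42
augment #8: 7→4→0→2→1→3 bottleneck 7, total now 49

Maximum flow value: 49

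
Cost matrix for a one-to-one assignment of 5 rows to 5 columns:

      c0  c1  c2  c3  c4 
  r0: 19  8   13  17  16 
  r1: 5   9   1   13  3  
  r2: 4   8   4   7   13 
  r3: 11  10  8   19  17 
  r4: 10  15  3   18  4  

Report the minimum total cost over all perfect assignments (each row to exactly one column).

optimal assignment: row0→col1 (cost 8), row1→col2 (cost 1), row2→col3 (cost 7), row3→col0 (cost 11), row4→col4 (cost 4)
total = 8 + 1 + 7 + 11 + 4 = 31

Minimum assignment cost: 31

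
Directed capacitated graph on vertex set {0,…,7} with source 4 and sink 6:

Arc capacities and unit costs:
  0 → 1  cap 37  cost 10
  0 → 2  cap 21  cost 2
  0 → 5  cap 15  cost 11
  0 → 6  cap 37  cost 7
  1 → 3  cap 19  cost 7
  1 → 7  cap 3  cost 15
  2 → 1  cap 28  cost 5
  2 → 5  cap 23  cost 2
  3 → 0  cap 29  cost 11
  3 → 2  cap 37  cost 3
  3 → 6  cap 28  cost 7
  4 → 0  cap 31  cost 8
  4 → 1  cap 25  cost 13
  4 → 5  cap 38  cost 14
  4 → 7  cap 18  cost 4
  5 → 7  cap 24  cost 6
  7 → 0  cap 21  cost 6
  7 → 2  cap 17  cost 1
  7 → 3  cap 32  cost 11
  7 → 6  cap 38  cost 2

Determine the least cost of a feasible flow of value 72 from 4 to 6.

Minimum cost for 72 units: 1094

shortest-cost path #1: 4→7→6 push 18 @ unit cost 6 (adds 108)
shortest-cost path #2: 4→0→6 push 31 @ unit cost 15 (adds 465)
shortest-cost path #3: 4→5→7→6 push 20 @ unit cost 22 (adds 440)
shortest-cost path #4: 4→1→3→6 push 3 @ unit cost 27 (adds 81)
total cost = 1094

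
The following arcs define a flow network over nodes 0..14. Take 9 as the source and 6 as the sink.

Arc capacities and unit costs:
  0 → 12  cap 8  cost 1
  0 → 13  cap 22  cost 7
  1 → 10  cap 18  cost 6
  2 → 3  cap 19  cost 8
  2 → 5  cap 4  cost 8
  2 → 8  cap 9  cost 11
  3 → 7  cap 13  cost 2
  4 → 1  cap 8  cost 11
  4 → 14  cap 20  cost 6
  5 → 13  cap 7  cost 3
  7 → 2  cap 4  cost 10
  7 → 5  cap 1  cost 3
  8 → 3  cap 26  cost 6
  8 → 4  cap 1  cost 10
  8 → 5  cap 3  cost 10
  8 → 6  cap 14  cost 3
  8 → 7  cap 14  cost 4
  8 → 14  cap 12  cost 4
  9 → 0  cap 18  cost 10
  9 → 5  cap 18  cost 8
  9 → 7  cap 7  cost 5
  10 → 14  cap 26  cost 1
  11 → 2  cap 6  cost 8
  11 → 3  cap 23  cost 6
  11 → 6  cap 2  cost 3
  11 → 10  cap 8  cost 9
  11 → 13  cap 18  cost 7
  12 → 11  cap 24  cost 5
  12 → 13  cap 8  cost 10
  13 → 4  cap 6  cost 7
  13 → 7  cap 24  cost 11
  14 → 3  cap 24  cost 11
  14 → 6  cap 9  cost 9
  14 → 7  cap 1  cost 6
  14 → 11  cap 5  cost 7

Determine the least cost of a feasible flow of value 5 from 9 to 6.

shortest-cost path #1: 9→0→12→11→6 push 2 @ unit cost 19 (adds 38)
shortest-cost path #2: 9→7→2→8→6 push 3 @ unit cost 29 (adds 87)
total cost = 125

Minimum cost for 5 units: 125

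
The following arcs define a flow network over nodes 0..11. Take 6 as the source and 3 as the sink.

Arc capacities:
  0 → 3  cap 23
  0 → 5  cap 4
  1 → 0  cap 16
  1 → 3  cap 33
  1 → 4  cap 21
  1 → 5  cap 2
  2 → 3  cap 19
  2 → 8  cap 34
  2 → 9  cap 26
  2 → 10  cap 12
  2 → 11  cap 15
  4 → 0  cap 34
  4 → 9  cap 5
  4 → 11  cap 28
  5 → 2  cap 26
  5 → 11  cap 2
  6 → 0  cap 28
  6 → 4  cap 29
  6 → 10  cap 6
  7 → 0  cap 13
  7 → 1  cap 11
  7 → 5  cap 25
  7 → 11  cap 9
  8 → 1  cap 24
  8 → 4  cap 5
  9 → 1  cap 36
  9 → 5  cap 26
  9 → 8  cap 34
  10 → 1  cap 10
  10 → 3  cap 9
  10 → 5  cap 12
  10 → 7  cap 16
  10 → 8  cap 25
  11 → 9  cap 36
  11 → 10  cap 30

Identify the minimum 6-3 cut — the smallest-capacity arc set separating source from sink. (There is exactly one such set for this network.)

Min-cut arcs: {(0,3), (0,5), (6,4), (6,10)} (total capacity 62)

augment #1: 6→0→3 push 23
augment #2: 6→10→3 push 6
augment #3: 6→0→5→2→3 push 4
augment #4: 6→4→9→1→3 push 5
augment #5: 6→4→11→10→3 push 3
augment #6: 6→4→11→9→1→3 push 21
max flow = 62; residual-reachable set from 6 gives S-side
cut edges (S→T): {(0,3), (0,5), (6,4), (6,10)} total cap 62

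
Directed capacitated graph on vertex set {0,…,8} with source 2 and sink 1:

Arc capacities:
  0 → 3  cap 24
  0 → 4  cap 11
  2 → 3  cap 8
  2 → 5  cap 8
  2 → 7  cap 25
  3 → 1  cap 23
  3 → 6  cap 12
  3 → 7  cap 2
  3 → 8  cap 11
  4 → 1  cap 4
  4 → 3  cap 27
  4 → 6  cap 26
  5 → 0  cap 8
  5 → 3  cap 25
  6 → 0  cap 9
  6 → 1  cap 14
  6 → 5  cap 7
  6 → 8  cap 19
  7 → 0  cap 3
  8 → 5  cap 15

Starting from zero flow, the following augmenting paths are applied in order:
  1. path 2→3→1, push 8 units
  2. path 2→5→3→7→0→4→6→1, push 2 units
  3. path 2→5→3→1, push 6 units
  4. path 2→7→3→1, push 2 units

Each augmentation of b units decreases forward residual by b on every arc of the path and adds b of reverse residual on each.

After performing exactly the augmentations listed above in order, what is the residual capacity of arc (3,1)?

Residual capacity of (3,1): 7

after path 1 (2→3→1, push 8): res(3,1)=15
after path 2 (2→5→3→7→0→4→6→1, push 2): res(3,1)=15
after path 3 (2→5→3→1, push 6): res(3,1)=9
after path 4 (2→7→3→1, push 2): res(3,1)=7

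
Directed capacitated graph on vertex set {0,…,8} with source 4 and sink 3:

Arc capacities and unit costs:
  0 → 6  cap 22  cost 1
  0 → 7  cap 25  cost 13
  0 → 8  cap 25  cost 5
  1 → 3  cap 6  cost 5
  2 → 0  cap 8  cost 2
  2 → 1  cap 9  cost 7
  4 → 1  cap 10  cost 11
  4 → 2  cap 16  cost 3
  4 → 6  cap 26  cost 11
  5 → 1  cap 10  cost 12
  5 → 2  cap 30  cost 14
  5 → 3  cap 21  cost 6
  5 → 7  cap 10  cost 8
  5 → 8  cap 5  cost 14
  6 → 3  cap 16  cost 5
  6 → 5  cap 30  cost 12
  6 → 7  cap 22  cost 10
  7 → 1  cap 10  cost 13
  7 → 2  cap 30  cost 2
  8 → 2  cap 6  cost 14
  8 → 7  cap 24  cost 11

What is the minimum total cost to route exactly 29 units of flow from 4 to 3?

shortest-cost path #1: 4→2→0→6→3 push 8 @ unit cost 11 (adds 88)
shortest-cost path #2: 4→2→1→3 push 6 @ unit cost 15 (adds 90)
shortest-cost path #3: 4→6→3 push 8 @ unit cost 16 (adds 128)
shortest-cost path #4: 4→6→5→3 push 7 @ unit cost 29 (adds 203)
total cost = 509

Minimum cost for 29 units: 509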